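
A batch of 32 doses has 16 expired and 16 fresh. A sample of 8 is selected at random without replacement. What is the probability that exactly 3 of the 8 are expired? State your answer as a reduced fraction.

3136/13485

There are C(32,8) = 10518300 ways to choose 8 from 32.
Selections with exactly 3 expired: choose 3 of the 16 expired and 5 of the 16 fresh, C(16,3)·C(16,5) = 560·4368 = 2446080.
Probability = 2446080/10518300 = 3136/13485.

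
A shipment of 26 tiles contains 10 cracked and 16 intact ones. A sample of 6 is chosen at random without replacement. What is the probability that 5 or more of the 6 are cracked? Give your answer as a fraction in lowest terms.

Total selections: C(26,6) = 230230.
Favorable selections (5 or more cracked): C(10,5)·C(16,1) + C(10,6)·C(16,0) = 4032 + 210 = 4242.
Probability = 4242/230230 = 303/16445.

303/16445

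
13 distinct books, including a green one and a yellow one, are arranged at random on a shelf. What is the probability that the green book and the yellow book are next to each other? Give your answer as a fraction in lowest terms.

2/13

There are 13! = 6227020800 arrangements.
Treat the green book and the yellow book as a block: 12! arrangements of the blocks × 2 orders within the block = 2·479001600 = 958003200.
Probability = 958003200/6227020800 = 2/13.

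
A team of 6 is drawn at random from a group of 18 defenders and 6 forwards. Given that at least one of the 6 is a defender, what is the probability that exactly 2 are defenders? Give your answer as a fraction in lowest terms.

Work in counts. Selections with at least one defender: C(24,6) − C(6,6) = 134596 − 1 = 134595.
Of those, selections where exactly 2 are defenders: C(18,2)·C(6,4) = 153·15 = 2295.
Conditional probability = 2295/134595 = 17/997.

17/997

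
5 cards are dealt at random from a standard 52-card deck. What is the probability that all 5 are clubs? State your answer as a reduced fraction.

There are C(52,5) = 2598960 possible 5-card hands.
Hands that are all clubs: C(13,5) = 1287.
Probability = 1287/2598960 = 33/66640.

33/66640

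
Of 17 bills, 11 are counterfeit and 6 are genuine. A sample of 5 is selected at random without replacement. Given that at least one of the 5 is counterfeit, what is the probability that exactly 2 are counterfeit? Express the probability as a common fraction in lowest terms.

Work in counts. Selections with at least one counterfeit: C(17,5) − C(6,5) = 6188 − 6 = 6182.
Of those, selections where exactly 2 are counterfeit: C(11,2)·C(6,3) = 55·20 = 1100.
Conditional probability = 1100/6182 = 50/281.

50/281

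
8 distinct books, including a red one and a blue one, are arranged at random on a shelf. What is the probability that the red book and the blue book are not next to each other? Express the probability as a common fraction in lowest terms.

3/4

There are 8! = 40320 arrangements.
Arrangements with the red book and the blue book adjacent: 2·7! = 10080.
So not adjacent: 40320 − 10080 = 30240, probability 30240/40320 = 3/4.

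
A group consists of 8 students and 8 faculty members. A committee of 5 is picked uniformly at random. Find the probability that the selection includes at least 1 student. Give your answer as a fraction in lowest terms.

Total selections: C(16,5) = 4368.
Favorable selections (at least 1 student): C(8,1)·C(8,4) + C(8,2)·C(8,3) + C(8,3)·C(8,2) + C(8,4)·C(8,1) + C(8,5)·C(8,0) = 560 + 1568 + 1568 + 560 + 56 = 4312.
Probability = 4312/4368 = 77/78.

77/78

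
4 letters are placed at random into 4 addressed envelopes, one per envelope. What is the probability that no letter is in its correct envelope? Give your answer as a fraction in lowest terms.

3/8

There are 4! = 24 assignments.
By inclusion-exclusion, assignments with no fixed points: C(4,0)·4! − C(4,1)·3! + C(4,2)·2! − C(4,3)·1! + C(4,4)·0! = 9.
Probability = 9/24 = 3/8.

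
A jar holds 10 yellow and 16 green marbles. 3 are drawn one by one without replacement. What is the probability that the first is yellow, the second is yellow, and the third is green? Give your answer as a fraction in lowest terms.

6/65

Multiply the conditional probabilities at each draw: 10/26 · 9/25 · 16/24 = 1440/15600 = 6/65.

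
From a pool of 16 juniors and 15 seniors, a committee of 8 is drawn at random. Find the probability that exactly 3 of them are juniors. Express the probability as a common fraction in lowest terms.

The sample space is all 8-subsets of the 31: C(31,8) = 7888725.
Selections with exactly 3 juniors: choose 3 of the 16 juniors and 5 of the 15 seniors, C(16,3)·C(15,5) = 560·3003 = 1681680.
Probability = 1681680/7888725 = 8624/40455.

8624/40455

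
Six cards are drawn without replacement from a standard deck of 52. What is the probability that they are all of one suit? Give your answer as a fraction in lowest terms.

66/195755

There are C(52,6) = 20358520 possible 6-card hands.
Hands of one suit: 4 suits × C(13,6) = 4·1716 = 6864.
Probability = 6864/20358520 = 66/195755.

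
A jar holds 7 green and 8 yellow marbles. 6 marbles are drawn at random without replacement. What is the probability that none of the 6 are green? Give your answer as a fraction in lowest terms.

There are C(15,6) = 5005 possible selections.
Selections with no green (all yellow): C(8,6) = 28.
Probability = 28/5005 = 4/715.

4/715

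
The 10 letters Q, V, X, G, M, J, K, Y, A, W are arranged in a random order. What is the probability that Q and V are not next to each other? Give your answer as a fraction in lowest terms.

4/5

There are 10! = 3628800 arrangements.
Arrangements with Q and V adjacent: 2·9! = 725760.
So not adjacent: 3628800 − 725760 = 2903040, probability 2903040/3628800 = 4/5.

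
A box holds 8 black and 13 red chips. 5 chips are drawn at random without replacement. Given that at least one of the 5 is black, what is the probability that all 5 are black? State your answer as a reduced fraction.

Work in counts. Selections with at least one black: C(21,5) − C(13,5) = 20349 − 1287 = 19062.
Of those, selections where all 5 are black: C(8,5) = 56.
Conditional probability = 56/19062 = 28/9531.

28/9531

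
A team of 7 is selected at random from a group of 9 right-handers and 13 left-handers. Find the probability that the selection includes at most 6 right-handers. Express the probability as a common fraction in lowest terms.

There are C(22,7) = 170544 ways to choose the 7.
The complement is exactly 7 right-handers: C(9,7)·C(13,0) = 36.
Probability = 1 − 36/170544 = 170508/170544 = 14209/14212.

14209/14212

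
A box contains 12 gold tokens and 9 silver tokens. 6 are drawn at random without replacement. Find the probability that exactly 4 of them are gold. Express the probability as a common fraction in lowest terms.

1485/4522

The sample space is all 6-subsets of the 21: C(21,6) = 54264.
Selections with exactly 4 gold: choose 4 of the 12 gold and 2 of the 9 silver, C(12,4)·C(9,2) = 495·36 = 17820.
Probability = 17820/54264 = 1485/4522.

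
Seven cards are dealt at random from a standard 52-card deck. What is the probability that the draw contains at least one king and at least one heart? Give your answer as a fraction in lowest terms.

There are C(52,7) = 133784560 possible draws.
By inclusion-exclusion on the complements, draws missing all kings or all hearts: C(48,7) + C(39,7) − C(36,7) = 73629072 + 15380937 − 8347680 = 80662329.
So draws with at least one of each: 133784560 − 80662329 = 53122231, probability 53122231/133784560.

53122231/133784560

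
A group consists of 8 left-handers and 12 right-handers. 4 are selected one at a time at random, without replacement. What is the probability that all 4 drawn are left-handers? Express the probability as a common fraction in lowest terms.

Multiply the conditional probabilities at each draw: 8/20 · 7/19 · 6/18 · 5/17 = 1680/116280 = 14/969.

14/969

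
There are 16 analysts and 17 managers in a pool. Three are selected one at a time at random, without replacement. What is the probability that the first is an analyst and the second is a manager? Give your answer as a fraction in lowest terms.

17/66

Multiply the conditional probabilities at each draw: 16/33 · 17/32 = 272/1056 = 17/66.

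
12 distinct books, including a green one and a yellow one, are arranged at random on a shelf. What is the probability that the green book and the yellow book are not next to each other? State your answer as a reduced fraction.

There are 12! = 479001600 arrangements.
Arrangements with the green book and the yellow book adjacent: 2·11! = 79833600.
So not adjacent: 479001600 − 79833600 = 399168000, probability 399168000/479001600 = 5/6.

5/6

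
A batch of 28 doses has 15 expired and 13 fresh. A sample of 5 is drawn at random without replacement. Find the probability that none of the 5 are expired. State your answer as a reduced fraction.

11/840

There are C(28,5) = 98280 possible selections.
Selections with no expired (all fresh): C(13,5) = 1287.
Probability = 1287/98280 = 11/840.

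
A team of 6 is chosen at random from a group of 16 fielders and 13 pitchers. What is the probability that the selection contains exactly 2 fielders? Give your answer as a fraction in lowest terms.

110/609

The sample space is all 6-subsets of the 29: C(29,6) = 475020.
Selections with exactly 2 fielders: choose 2 of the 16 fielders and 4 of the 13 pitchers, C(16,2)·C(13,4) = 120·715 = 85800.
Probability = 85800/475020 = 110/609.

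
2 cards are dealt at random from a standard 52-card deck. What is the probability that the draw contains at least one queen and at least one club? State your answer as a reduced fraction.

29/442

There are C(52,2) = 1326 possible draws.
By inclusion-exclusion on the complements, draws missing all queens or all clubs: C(48,2) + C(39,2) − C(36,2) = 1128 + 741 − 630 = 1239.
So draws with at least one of each: 1326 − 1239 = 87, probability 87/1326 = 29/442.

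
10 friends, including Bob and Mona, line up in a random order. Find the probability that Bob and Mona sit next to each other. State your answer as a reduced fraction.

There are 10! = 3628800 arrangements.
Treat Bob and Mona as a block: 9! arrangements of the blocks × 2 orders within the block = 2·362880 = 725760.
Probability = 725760/3628800 = 1/5.

1/5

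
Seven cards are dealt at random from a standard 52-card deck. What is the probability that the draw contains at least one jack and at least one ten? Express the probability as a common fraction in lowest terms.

There are C(52,7) = 133784560 possible draws.
By inclusion-exclusion on the complements, draws missing all jacks or all tens: C(48,7) + C(48,7) − C(44,7) = 73629072 + 73629072 − 38320568 = 108937576.
So draws with at least one of each: 133784560 − 108937576 = 24846984, probability 24846984/133784560 = 3105873/16723070.

3105873/16723070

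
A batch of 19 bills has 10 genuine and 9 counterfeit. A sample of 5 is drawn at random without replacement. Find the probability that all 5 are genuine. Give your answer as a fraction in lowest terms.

7/323

There are C(19,5) = 11628 possible selections.
Selections with all genuine: C(10,5) = 252.
Probability = 252/11628 = 7/323.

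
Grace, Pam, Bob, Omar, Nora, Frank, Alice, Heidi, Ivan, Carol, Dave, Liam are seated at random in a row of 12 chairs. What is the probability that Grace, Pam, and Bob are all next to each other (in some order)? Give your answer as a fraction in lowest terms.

1/22

There are 12! = 479001600 arrangements.
Treat the three as one block: 10! placements × 3! orders within the block = 3628800·6 = 21772800.
Probability = 21772800/479001600 = 1/22.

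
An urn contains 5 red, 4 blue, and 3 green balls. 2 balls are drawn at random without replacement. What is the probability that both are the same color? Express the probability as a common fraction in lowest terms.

19/66

There are C(12,2) = 66 ways to draw 2 balls.
All same color: C(5,2) + C(4,2) + C(3,2) = 10 + 6 + 3 = 19.
Probability = 19/66.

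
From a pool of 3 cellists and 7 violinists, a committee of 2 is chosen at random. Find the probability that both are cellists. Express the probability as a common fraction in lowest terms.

1/15

There are C(10,2) = 45 possible selections.
Selections with all cellists: C(3,2) = 3.
Probability = 3/45 = 1/15.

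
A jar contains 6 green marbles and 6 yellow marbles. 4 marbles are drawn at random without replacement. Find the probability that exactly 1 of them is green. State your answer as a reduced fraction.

8/33

Total number of selections: C(12,4) = 495.
Selections with exactly 1 green: choose 1 of the 6 green and 3 of the 6 yellow, C(6,1)·C(6,3) = 6·20 = 120.
Probability = 120/495 = 8/33.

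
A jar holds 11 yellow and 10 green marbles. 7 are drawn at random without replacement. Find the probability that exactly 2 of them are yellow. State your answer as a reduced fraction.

77/646

Total number of selections: C(21,7) = 116280.
Selections with exactly 2 yellow: choose 2 of the 11 yellow and 5 of the 10 green, C(11,2)·C(10,5) = 55·252 = 13860.
Probability = 13860/116280 = 77/646.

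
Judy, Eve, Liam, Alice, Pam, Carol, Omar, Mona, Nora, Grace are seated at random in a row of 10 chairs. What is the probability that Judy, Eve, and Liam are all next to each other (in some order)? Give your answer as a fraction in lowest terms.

There are 10! = 3628800 arrangements.
Treat the three as one block: 8! placements × 3! orders within the block = 40320·6 = 241920.
Probability = 241920/3628800 = 1/15.

1/15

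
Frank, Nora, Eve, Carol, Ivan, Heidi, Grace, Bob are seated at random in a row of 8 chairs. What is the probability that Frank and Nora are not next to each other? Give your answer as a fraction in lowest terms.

3/4

There are 8! = 40320 arrangements.
Arrangements with Frank and Nora adjacent: 2·7! = 10080.
So not adjacent: 40320 − 10080 = 30240, probability 30240/40320 = 3/4.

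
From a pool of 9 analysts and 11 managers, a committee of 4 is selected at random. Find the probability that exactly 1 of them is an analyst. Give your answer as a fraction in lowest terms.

Total number of selections: C(20,4) = 4845.
Selections with exactly 1 analyst: choose 1 of the 9 analysts and 3 of the 11 managers, C(9,1)·C(11,3) = 9·165 = 1485.
Probability = 1485/4845 = 99/323.

99/323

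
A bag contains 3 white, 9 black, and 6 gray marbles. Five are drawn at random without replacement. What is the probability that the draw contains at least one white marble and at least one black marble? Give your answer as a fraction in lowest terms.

605/952

There are C(18,5) = 8568 possible draws.
By inclusion-exclusion on the complements, draws missing all white or all black: C(15,5) + C(9,5) − C(6,5) = 3003 + 126 − 6 = 3123.
So draws with at least one of each: 8568 − 3123 = 5445, probability 5445/8568 = 605/952.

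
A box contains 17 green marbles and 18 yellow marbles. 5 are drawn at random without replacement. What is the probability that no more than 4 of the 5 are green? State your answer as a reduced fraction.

Total selections: C(35,5) = 324632.
The complement is exactly 5 green: C(17,5)·C(18,0) = 6188.
Probability = 1 − 6188/324632 = 318444/324632 = 669/682.

669/682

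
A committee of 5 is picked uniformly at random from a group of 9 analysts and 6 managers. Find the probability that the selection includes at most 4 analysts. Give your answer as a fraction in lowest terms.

137/143

There are C(15,5) = 3003 ways to choose the 5.
The complement is exactly 5 analysts: C(9,5)·C(6,0) = 126.
Probability = 1 − 126/3003 = 2877/3003 = 137/143.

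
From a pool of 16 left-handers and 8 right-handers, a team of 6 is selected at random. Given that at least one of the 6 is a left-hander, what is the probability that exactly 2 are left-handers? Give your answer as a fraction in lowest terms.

Work in counts. Selections with at least one left-hander: C(24,6) − C(8,6) = 134596 − 28 = 134568.
Of those, selections where exactly 2 are left-handers: C(16,2)·C(8,4) = 120·70 = 8400.
Conditional probability = 8400/134568 = 50/801.

50/801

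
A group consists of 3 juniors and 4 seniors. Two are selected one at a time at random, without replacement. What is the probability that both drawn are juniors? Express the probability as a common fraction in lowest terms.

1/7

Multiply the conditional probabilities at each draw: 3/7 · 2/6 = 6/42 = 1/7.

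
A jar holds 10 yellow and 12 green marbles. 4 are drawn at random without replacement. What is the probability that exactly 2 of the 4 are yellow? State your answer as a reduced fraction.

The sample space is all 4-subsets of the 22: C(22,4) = 7315.
Selections with exactly 2 yellow: choose 2 of the 10 yellow and 2 of the 12 green, C(10,2)·C(12,2) = 45·66 = 2970.
Probability = 2970/7315 = 54/133.

54/133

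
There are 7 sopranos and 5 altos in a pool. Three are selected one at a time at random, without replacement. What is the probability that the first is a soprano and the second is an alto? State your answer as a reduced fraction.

35/132

Multiply the conditional probabilities at each draw: 7/12 · 5/11 = 35/132.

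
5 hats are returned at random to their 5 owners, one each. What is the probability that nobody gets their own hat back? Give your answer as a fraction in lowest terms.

11/30

There are 5! = 120 assignments.
By inclusion-exclusion, assignments with no fixed points: C(5,0)·5! − C(5,1)·4! + C(5,2)·3! − C(5,3)·2! + C(5,4)·1! − C(5,5)·0! = 44.
Probability = 44/120 = 11/30.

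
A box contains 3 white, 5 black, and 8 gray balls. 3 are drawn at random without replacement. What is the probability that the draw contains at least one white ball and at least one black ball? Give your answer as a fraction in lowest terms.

33/112

There are C(16,3) = 560 possible draws.
By inclusion-exclusion on the complements, draws missing all white or all black: C(13,3) + C(11,3) − C(8,3) = 286 + 165 − 56 = 395.
So draws with at least one of each: 560 − 395 = 165, probability 165/560 = 33/112.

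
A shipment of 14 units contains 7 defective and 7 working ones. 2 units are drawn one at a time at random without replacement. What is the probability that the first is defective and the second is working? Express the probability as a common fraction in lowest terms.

7/26

Multiply the conditional probabilities at each draw: 7/14 · 7/13 = 49/182 = 7/26.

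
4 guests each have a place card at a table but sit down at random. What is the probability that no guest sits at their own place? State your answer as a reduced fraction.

There are 4! = 24 seatings.
By inclusion-exclusion, seatings with no fixed points: C(4,0)·4! − C(4,1)·3! + C(4,2)·2! − C(4,3)·1! + C(4,4)·0! = 9.
Probability = 9/24 = 3/8.

3/8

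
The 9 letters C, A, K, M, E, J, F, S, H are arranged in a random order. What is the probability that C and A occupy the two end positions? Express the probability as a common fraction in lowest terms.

There are 9! = 362880 arrangements.
Place C and A at the ends in 2 ways, arrange the remaining 7 in 7! = 5040 ways: 2·5040 = 10080.
Probability = 10080/362880 = 1/36.

1/36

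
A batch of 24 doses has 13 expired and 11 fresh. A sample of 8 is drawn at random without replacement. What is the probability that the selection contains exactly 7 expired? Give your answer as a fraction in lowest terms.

572/22287

The sample space is all 8-subsets of the 24: C(24,8) = 735471.
Selections with exactly 7 expired: choose 7 of the 13 expired and 1 of the 11 fresh, C(13,7)·C(11,1) = 1716·11 = 18876.
Probability = 18876/735471 = 572/22287.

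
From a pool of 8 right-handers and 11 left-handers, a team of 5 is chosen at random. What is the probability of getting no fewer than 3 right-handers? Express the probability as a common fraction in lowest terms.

217/646

There are C(19,5) = 11628 ways to choose the 5.
Favorable selections (no fewer than 3 right-handers): C(8,3)·C(11,2) + C(8,4)·C(11,1) + C(8,5)·C(11,0) = 3080 + 770 + 56 = 3906.
Probability = 3906/11628 = 217/646.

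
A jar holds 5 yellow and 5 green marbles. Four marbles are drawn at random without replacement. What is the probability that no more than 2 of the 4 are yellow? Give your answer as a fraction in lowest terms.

31/42

There are C(10,4) = 210 ways to choose the 4.
Count the complement (more than 2 yellow): C(5,3)·C(5,1) + C(5,4)·C(5,0) = 50 + 5 = 55.
Probability = 1 − 55/210 = 155/210 = 31/42.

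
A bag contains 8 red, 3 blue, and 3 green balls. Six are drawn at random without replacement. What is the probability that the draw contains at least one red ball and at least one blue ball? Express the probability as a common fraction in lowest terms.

There are C(14,6) = 3003 possible draws.
By inclusion-exclusion on the complements, draws missing all red or all blue: C(6,6) + C(11,6) − C(3,6) = 1 + 462 − 0 = 463.
So draws with at least one of each: 3003 − 463 = 2540, probability 2540/3003.

2540/3003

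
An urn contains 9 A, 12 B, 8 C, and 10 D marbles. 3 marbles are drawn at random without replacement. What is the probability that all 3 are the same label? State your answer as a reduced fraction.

There are C(39,3) = 9139 ways to draw 3 marbles.
All same label: C(9,3) + C(12,3) + C(8,3) + C(10,3) = 84 + 220 + 56 + 120 = 480.
Probability = 480/9139.

480/9139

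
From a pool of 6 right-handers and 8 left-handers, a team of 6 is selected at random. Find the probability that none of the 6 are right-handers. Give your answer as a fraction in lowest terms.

4/429

There are C(14,6) = 3003 possible selections.
Selections with no right-handers (all left-handers): C(8,6) = 28.
Probability = 28/3003 = 4/429.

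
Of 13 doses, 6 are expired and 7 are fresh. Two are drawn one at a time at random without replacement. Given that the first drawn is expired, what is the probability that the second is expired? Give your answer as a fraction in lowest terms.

5/12

After removing one expired, 12 remain: 5 expired and 7 fresh.
So the probability the next is expired is 5/12.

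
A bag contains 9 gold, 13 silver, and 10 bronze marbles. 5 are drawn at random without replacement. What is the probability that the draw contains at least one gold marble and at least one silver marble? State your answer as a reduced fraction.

There are C(32,5) = 201376 possible draws.
By inclusion-exclusion on the complements, draws missing all gold or all silver: C(23,5) + C(19,5) − C(10,5) = 33649 + 11628 − 252 = 45025.
So draws with at least one of each: 201376 − 45025 = 156351, probability 156351/201376.

156351/201376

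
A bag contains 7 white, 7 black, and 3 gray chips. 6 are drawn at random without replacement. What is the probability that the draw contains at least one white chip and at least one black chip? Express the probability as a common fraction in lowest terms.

427/442

There are C(17,6) = 12376 possible draws.
By inclusion-exclusion on the complements, draws missing all white or all black: C(10,6) + C(10,6) − C(3,6) = 210 + 210 − 0 = 420.
So draws with at least one of each: 12376 − 420 = 11956, probability 11956/12376 = 427/442.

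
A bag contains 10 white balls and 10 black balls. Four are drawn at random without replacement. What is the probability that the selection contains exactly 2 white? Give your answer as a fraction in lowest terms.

There are C(20,4) = 4845 ways to choose 4 from 20.
Selections with exactly 2 white: choose 2 of the 10 white and 2 of the 10 black, C(10,2)·C(10,2) = 45·45 = 2025.
Probability = 2025/4845 = 135/323.

135/323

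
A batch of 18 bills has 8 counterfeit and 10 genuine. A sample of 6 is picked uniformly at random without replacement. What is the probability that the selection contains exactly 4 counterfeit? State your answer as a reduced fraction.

75/442

The sample space is all 6-subsets of the 18: C(18,6) = 18564.
Selections with exactly 4 counterfeit: choose 4 of the 8 counterfeit and 2 of the 10 genuine, C(8,4)·C(10,2) = 70·45 = 3150.
Probability = 3150/18564 = 75/442.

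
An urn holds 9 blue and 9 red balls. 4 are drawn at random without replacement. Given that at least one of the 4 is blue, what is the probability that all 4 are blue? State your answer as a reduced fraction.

7/163

Work in counts. Selections with at least one blue: C(18,4) − C(9,4) = 3060 − 126 = 2934.
Of those, selections where all 4 are blue: C(9,4) = 126.
Conditional probability = 126/2934 = 7/163.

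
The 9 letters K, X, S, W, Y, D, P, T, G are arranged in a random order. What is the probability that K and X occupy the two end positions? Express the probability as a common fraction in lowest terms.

1/36

There are 9! = 362880 arrangements.
Place K and X at the ends in 2 ways, arrange the remaining 7 in 7! = 5040 ways: 2·5040 = 10080.
Probability = 10080/362880 = 1/36.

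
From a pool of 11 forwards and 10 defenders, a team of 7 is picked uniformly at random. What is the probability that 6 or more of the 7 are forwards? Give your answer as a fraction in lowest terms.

55/1292

Total selections: C(21,7) = 116280.
Favorable selections (6 or more forwards): C(11,6)·C(10,1) + C(11,7)·C(10,0) = 4620 + 330 = 4950.
Probability = 4950/116280 = 55/1292.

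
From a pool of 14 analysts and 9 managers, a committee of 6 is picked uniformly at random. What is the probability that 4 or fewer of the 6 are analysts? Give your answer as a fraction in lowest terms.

Total selections: C(23,6) = 100947.
Count the complement (more than 4 analysts): C(14,5)·C(9,1) + C(14,6)·C(9,0) = 18018 + 3003 = 21021.
Probability = 1 − 21021/100947 = 79926/100947 = 346/437.

346/437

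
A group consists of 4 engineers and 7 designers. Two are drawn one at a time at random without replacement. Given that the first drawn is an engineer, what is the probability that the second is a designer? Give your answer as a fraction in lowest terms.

After removing one engineer, 10 remain: 3 engineers and 7 designers.
So the probability the next is a designer is 7/10.

7/10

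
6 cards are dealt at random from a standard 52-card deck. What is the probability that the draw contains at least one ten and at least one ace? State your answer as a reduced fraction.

There are C(52,6) = 20358520 possible draws.
By inclusion-exclusion on the complements, draws missing all tens or all aces: C(48,6) + C(48,6) − C(44,6) = 12271512 + 12271512 − 7059052 = 17483972.
So draws with at least one of each: 20358520 − 17483972 = 2874548, probability 2874548/20358520 = 718637/5089630.

718637/5089630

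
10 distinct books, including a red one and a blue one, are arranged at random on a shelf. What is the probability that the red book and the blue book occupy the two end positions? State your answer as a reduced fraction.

There are 10! = 3628800 arrangements.
Place the red book and the blue book at the ends in 2 ways, arrange the remaining 8 in 8! = 40320 ways: 2·40320 = 80640.
Probability = 80640/3628800 = 1/45.

1/45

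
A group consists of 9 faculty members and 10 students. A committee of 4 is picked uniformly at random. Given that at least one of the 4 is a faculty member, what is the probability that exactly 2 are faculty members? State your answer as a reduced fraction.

Work in counts. Selections with at least one faculty member: C(19,4) − C(10,4) = 3876 − 210 = 3666.
Of those, selections where exactly 2 are faculty members: C(9,2)·C(10,2) = 36·45 = 1620.
Conditional probability = 1620/3666 = 270/611.

270/611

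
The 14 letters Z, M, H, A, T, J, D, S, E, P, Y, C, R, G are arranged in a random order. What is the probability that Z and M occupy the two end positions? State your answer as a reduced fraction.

1/91

There are 14! = 87178291200 arrangements.
Place Z and M at the ends in 2 ways, arrange the remaining 12 in 12! = 479001600 ways: 2·479001600 = 958003200.
Probability = 958003200/87178291200 = 1/91.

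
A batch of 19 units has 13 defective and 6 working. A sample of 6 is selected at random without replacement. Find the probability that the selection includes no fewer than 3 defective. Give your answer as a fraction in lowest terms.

25883/27132

There are C(19,6) = 27132 ways to choose the 6.
Favorable selections (no fewer than 3 defective): C(13,3)·C(6,3) + C(13,4)·C(6,2) + C(13,5)·C(6,1) + C(13,6)·C(6,0) = 5720 + 10725 + 7722 + 1716 = 25883.
Probability = 25883/27132.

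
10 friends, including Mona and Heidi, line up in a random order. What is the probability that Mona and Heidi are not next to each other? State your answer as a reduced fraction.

There are 10! = 3628800 arrangements.
Arrangements with Mona and Heidi adjacent: 2·9! = 725760.
So not adjacent: 3628800 − 725760 = 2903040, probability 2903040/3628800 = 4/5.

4/5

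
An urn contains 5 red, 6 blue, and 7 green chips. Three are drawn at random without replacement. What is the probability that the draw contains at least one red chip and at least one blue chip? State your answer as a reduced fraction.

115/272

There are C(18,3) = 816 possible draws.
By inclusion-exclusion on the complements, draws missing all red or all blue: C(13,3) + C(12,3) − C(7,3) = 286 + 220 − 35 = 471.
So draws with at least one of each: 816 − 471 = 345, probability 345/816 = 115/272.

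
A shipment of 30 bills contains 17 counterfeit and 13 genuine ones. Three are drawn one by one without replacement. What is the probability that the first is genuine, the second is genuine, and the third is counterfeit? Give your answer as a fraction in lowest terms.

221/2030

Multiply the conditional probabilities at each draw: 13/30 · 12/29 · 17/28 = 2652/24360 = 221/2030.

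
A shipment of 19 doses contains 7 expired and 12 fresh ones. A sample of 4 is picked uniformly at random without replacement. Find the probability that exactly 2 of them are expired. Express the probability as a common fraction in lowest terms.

231/646

There are C(19,4) = 3876 ways to choose 4 from 19.
Selections with exactly 2 expired: choose 2 of the 7 expired and 2 of the 12 fresh, C(7,2)·C(12,2) = 21·66 = 1386.
Probability = 1386/3876 = 231/646.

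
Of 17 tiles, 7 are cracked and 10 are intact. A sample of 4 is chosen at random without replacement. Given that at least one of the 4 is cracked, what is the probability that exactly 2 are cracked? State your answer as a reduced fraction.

27/62

Work in counts. Selections with at least one cracked: C(17,4) − C(10,4) = 2380 − 210 = 2170.
Of those, selections where exactly 2 are cracked: C(7,2)·C(10,2) = 21·45 = 945.
Conditional probability = 945/2170 = 27/62.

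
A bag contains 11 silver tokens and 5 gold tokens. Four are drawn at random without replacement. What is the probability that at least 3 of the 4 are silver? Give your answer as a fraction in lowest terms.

33/52

There are C(16,4) = 1820 ways to choose the 4.
Favorable selections (at least 3 silver): C(11,3)·C(5,1) + C(11,4)·C(5,0) = 825 + 330 = 1155.
Probability = 1155/1820 = 33/52.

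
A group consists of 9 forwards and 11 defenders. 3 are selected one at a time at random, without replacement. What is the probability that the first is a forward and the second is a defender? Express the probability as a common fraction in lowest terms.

99/380

Multiply the conditional probabilities at each draw: 9/20 · 11/19 = 99/380.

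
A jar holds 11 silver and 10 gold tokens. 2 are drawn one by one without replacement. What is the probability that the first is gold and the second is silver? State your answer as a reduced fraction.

Multiply the conditional probabilities at each draw: 10/21 · 11/20 = 110/420 = 11/42.

11/42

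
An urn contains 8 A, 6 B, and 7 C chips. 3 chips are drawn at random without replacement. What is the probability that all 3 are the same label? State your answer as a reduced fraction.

111/1330

There are C(21,3) = 1330 ways to draw 3 chips.
All same label: C(8,3) + C(6,3) + C(7,3) = 56 + 20 + 35 = 111.
Probability = 111/1330.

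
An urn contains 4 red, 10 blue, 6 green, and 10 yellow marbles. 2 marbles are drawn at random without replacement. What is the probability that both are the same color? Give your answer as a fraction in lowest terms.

There are C(30,2) = 435 ways to draw 2 marbles.
All same color: C(4,2) + C(10,2) + C(6,2) + C(10,2) = 6 + 45 + 15 + 45 = 111.
Probability = 111/435 = 37/145.

37/145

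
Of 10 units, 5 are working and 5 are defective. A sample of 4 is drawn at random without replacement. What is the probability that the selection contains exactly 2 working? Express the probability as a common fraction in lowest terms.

There are C(10,4) = 210 ways to choose 4 from 10.
Selections with exactly 2 working: choose 2 of the 5 working and 2 of the 5 defective, C(5,2)·C(5,2) = 10·10 = 100.
Probability = 100/210 = 10/21.

10/21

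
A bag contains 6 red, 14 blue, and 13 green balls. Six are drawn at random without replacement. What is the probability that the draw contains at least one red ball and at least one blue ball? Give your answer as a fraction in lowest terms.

56153/79112

There are C(33,6) = 1107568 possible draws.
By inclusion-exclusion on the complements, draws missing all red or all blue: C(27,6) + C(19,6) − C(13,6) = 296010 + 27132 − 1716 = 321426.
So draws with at least one of each: 1107568 − 321426 = 786142, probability 786142/1107568 = 56153/79112.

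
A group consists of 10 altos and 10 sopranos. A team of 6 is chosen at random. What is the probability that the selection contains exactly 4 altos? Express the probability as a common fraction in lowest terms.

The sample space is all 6-subsets of the 20: C(20,6) = 38760.
Selections with exactly 4 altos: choose 4 of the 10 altos and 2 of the 10 sopranos, C(10,4)·C(10,2) = 210·45 = 9450.
Probability = 9450/38760 = 315/1292.

315/1292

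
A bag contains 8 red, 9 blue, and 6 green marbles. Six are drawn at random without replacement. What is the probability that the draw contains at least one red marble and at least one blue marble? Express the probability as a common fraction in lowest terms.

30980/33649

There are C(23,6) = 100947 possible draws.
By inclusion-exclusion on the complements, draws missing all red or all blue: C(15,6) + C(14,6) − C(6,6) = 5005 + 3003 − 1 = 8007.
So draws with at least one of each: 100947 − 8007 = 92940, probability 92940/100947 = 30980/33649.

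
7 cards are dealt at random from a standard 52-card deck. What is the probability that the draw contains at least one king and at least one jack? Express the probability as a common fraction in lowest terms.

There are C(52,7) = 133784560 possible draws.
By inclusion-exclusion on the complements, draws missing all kings or all jacks: C(48,7) + C(48,7) − C(44,7) = 73629072 + 73629072 − 38320568 = 108937576.
So draws with at least one of each: 133784560 − 108937576 = 24846984, probability 24846984/133784560 = 3105873/16723070.

3105873/16723070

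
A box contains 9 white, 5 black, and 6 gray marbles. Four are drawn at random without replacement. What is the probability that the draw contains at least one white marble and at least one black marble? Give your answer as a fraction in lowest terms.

211/323

There are C(20,4) = 4845 possible draws.
By inclusion-exclusion on the complements, draws missing all white or all black: C(11,4) + C(15,4) − C(6,4) = 330 + 1365 − 15 = 1680.
So draws with at least one of each: 4845 − 1680 = 3165, probability 3165/4845 = 211/323.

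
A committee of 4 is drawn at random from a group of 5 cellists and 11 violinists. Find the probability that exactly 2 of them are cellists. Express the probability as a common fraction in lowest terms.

55/182

Total number of selections: C(16,4) = 1820.
Selections with exactly 2 cellists: choose 2 of the 5 cellists and 2 of the 11 violinists, C(5,2)·C(11,2) = 10·55 = 550.
Probability = 550/1820 = 55/182.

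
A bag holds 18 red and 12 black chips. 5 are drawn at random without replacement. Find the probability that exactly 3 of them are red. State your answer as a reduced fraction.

2992/7917

The sample space is all 5-subsets of the 30: C(30,5) = 142506.
Selections with exactly 3 red: choose 3 of the 18 red and 2 of the 12 black, C(18,3)·C(12,2) = 816·66 = 53856.
Probability = 53856/142506 = 2992/7917.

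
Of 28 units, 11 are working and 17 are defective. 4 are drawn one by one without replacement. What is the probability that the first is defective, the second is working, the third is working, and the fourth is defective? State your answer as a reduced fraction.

Multiply the conditional probabilities at each draw: 17/28 · 11/27 · 10/26 · 16/25 = 29920/491400 = 748/12285.

748/12285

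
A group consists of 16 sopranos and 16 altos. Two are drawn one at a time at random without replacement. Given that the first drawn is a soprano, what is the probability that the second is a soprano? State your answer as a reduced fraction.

After removing one soprano, 31 remain: 15 sopranos and 16 altos.
So the probability the next is a soprano is 15/31.

15/31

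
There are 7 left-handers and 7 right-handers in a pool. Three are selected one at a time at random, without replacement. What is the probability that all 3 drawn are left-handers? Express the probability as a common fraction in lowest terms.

5/52

Multiply the conditional probabilities at each draw: 7/14 · 6/13 · 5/12 = 210/2184 = 5/52.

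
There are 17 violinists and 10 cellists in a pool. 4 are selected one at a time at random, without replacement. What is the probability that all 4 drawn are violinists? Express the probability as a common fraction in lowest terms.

238/1755

Multiply the conditional probabilities at each draw: 17/27 · 16/26 · 15/25 · 14/24 = 57120/421200 = 238/1755.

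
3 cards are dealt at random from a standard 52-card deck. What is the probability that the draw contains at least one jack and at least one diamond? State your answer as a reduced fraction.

33/260

There are C(52,3) = 22100 possible draws.
By inclusion-exclusion on the complements, draws missing all jacks or all diamonds: C(48,3) + C(39,3) − C(36,3) = 17296 + 9139 − 7140 = 19295.
So draws with at least one of each: 22100 − 19295 = 2805, probability 2805/22100 = 33/260.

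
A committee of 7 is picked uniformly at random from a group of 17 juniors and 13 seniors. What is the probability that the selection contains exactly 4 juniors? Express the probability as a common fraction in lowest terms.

The sample space is all 7-subsets of the 30: C(30,7) = 2035800.
Selections with exactly 4 juniors: choose 4 of the 17 juniors and 3 of the 13 seniors, C(17,4)·C(13,3) = 2380·286 = 680680.
Probability = 680680/2035800 = 1309/3915.

1309/3915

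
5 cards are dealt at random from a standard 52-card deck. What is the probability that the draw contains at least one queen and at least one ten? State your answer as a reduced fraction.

6509/64974

There are C(52,5) = 2598960 possible draws.
By inclusion-exclusion on the complements, draws missing all queens or all tens: C(48,5) + C(48,5) − C(44,5) = 1712304 + 1712304 − 1086008 = 2338600.
So draws with at least one of each: 2598960 − 2338600 = 260360, probability 260360/2598960 = 6509/64974.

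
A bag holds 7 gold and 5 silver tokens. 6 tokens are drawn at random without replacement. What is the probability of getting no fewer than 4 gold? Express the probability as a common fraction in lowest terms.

1/2

Total selections: C(12,6) = 924.
Favorable selections (no fewer than 4 gold): C(7,4)·C(5,2) + C(7,5)·C(5,1) + C(7,6)·C(5,0) = 350 + 105 + 7 = 462.
Probability = 462/924 = 1/2.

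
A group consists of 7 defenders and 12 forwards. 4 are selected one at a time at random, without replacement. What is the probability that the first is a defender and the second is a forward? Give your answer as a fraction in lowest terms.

14/57

Multiply the conditional probabilities at each draw: 7/19 · 12/18 = 84/342 = 14/57.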